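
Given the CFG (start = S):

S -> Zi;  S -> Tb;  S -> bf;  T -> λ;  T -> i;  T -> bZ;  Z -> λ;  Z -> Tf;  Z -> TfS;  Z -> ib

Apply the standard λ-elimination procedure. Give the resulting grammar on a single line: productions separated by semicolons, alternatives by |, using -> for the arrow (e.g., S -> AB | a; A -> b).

S -> b | i | Tb | Zi | bf; T -> b | i | bZ; Z -> f | Tf | fS | ib | TfS

Nullable set: {T, Z}.
S -> Tb: T nullable, giving Tb | b.
S -> Zi: Z nullable, giving Zi | i.
Drop T -> λ.
T -> bZ: Z nullable, giving b | bZ.
Drop Z -> λ.
Z -> Tf: T nullable, giving Tf | f.
Z -> TfS: T nullable, giving TfS | fS.
Unchanged (no nullable symbols): S -> bf; T -> i; Z -> ib.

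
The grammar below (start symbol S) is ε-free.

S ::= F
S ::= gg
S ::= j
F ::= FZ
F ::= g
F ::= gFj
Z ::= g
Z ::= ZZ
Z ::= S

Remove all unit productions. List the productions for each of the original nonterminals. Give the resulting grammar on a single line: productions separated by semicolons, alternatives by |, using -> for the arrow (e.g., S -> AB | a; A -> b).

Unit productions: S->F, Z->S.
Unit pairs (A ⇒* B via units): (S,F), (Z,F), (Z,S).
S: inherits non-unit rules of {F, S} → FZ | g | gFj | gg | j.
F: inherits non-unit rules of {F} → FZ | g | gFj.
Z: inherits non-unit rules of {F, S, Z} → FZ | ZZ | g | gFj | gg | j.

S -> g | j | FZ | gg | gFj; F -> g | FZ | gFj; Z -> g | j | FZ | ZZ | gg | gFj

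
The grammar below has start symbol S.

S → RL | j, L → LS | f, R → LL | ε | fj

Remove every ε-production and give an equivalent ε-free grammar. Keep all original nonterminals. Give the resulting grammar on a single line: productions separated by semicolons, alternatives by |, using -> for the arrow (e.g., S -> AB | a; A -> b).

S -> L | j | RL; L -> f | LS; R -> LL | fj

Nullable set: {R}.
S -> RL: R nullable, giving L | RL.
Drop R -> ε.
Unchanged (no nullable symbols): S -> j; L -> LS; L -> f; R -> LL; R -> fj.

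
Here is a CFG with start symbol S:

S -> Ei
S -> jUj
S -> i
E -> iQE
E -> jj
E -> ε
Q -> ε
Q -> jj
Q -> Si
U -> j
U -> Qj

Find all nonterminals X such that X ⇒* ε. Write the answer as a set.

{E, Q}

Directly nullable (have an ε-rule): {E, Q}.
Not nullable: S, U — each has a terminal in every rule's right-hand side or depends on a non-nullable symbol.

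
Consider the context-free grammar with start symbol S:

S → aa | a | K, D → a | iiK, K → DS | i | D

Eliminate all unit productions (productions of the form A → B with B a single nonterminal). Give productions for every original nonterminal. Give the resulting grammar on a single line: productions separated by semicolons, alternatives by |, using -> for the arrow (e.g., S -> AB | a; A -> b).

Unit productions: K->D, S->K.
Unit pairs (A ⇒* B via units): (K,D), (S,D), (S,K).
S: inherits non-unit rules of {D, K, S} → DS | a | aa | i | iiK.
D: inherits non-unit rules of {D} → a | iiK.
K: inherits non-unit rules of {D, K} → DS | a | i | iiK.

S -> a | i | DS | aa | iiK; D -> a | iiK; K -> a | i | DS | iiK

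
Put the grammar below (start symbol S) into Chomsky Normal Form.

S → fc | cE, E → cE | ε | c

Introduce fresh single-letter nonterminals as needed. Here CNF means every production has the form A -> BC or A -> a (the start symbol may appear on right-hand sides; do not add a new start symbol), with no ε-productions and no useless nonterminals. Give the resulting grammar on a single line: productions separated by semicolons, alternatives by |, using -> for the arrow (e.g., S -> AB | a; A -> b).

Nullable: {E}; after ε-elimination: S -> c | cE | fc; E -> c | cE.
No unit productions to eliminate.
TERM: introduce A -> c, B -> f and substitute in every rule of length ≥2.

S -> c | AE | BA; A -> c; B -> f; E -> c | AE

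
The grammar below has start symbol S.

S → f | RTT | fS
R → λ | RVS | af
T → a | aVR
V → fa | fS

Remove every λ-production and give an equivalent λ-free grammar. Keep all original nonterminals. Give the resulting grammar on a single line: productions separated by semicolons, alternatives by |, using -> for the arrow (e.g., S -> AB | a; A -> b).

S -> f | TT | fS | RTT; R -> VS | af | RVS; T -> a | aV | aVR; V -> fS | fa

Nullable set: {R}.
S -> RTT: R nullable, giving RTT | TT.
Drop R -> λ.
R -> RVS: R nullable, giving RVS | VS.
T -> aVR: R nullable, giving aV | aVR.
Unchanged (no nullable symbols): S -> f; S -> fS; R -> af; T -> a; V -> fS; V -> fa.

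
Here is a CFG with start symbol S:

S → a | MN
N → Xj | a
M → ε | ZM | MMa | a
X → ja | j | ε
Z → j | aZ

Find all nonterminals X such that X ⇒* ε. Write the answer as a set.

{M, X}

Directly nullable (have an ε-rule): {M, X}.
Not nullable: N, S, Z — each has a terminal in every rule's right-hand side or depends on a non-nullable symbol.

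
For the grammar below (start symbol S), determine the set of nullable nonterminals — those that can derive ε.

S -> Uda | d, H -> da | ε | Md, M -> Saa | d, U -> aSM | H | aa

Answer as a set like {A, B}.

{H, U}

Directly nullable (have an ε-rule): {H}.
U is nullable via U -> H (every symbol on the right is already known nullable).
Not nullable: M, S — each has a terminal in every rule's right-hand side or depends on a non-nullable symbol.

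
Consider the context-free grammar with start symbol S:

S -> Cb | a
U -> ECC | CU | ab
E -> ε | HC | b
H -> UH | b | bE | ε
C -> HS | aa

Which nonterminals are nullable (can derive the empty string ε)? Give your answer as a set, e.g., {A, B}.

{E, H}

Directly nullable (have an ε-rule): {E, H}.
Not nullable: C, S, U — each has a terminal in every rule's right-hand side or depends on a non-nullable symbol.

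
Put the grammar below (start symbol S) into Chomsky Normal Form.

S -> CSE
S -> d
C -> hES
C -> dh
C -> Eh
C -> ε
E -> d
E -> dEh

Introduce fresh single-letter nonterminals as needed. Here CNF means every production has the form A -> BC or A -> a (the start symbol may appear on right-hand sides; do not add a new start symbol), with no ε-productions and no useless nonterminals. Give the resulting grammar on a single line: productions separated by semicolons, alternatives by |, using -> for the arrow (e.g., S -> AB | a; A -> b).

Nullable: {C}; after ε-elimination: S -> d | SE | CSE; C -> Eh | dh | hES; E -> d | dEh.
No unit productions to eliminate.
TERM: introduce B -> d, A -> h and substitute in every rule of length ≥2.
BIN: C -> AES becomes C -> AD, D -> ES; E -> BEA becomes E -> BF, F -> EA; S -> CSE becomes S -> CG, G -> SE.

S -> d | CG | SE; A -> h; B -> d; C -> AD | BA | EA; D -> ES; E -> d | BF; F -> EA; G -> SE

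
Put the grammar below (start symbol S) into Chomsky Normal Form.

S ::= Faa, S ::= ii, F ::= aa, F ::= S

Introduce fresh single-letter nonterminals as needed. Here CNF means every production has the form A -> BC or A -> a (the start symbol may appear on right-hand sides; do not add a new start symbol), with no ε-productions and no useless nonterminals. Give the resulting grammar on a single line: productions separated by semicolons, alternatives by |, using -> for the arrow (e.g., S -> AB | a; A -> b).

No ε-productions.
After unit-elimination: S -> ii | Faa; F -> aa | ii | Faa.
TERM: introduce A -> a, B -> i and substitute in every rule of length ≥2.
BIN: F -> FAA becomes F -> FC, C -> AA; S -> FAA becomes S -> FD, D -> AA.

S -> BB | FD; A -> a; B -> i; C -> AA; D -> AA; F -> AA | BB | FC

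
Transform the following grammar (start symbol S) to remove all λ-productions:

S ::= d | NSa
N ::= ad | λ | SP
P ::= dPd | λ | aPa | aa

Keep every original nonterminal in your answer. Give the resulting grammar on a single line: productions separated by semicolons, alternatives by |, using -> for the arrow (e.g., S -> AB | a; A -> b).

Nullable set: {N, P}.
S -> NSa: N nullable, giving NSa | Sa.
Drop N -> λ.
N -> SP: P nullable, giving S | SP.
Drop P -> λ.
P -> aPa: P nullable, giving aPa | aa.
P -> dPd: P nullable, giving dPd | dd.
Unchanged (no nullable symbols): S -> d; N -> ad; P -> aa.

S -> d | Sa | NSa; N -> S | SP | ad; P -> aa | dd | aPa | dPd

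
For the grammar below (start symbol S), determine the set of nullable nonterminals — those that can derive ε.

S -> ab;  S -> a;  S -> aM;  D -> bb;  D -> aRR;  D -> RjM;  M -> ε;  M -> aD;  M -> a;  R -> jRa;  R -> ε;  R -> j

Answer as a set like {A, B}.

Directly nullable (have an ε-rule): {M, R}.
Not nullable: D, S — each has a terminal in every rule's right-hand side or depends on a non-nullable symbol.

{M, R}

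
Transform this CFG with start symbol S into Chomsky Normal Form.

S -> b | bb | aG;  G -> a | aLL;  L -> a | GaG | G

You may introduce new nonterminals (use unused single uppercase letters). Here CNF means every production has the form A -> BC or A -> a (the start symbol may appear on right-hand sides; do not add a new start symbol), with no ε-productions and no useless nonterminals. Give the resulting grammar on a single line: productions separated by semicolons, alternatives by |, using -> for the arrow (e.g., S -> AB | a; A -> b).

No ε-productions.
After unit-elimination: S -> b | aG | bb; G -> a | aLL; L -> a | GaG | aLL.
TERM: introduce A -> a, B -> b and substitute in every rule of length ≥2.
BIN: G -> ALL becomes G -> AC, C -> LL; L -> ALL becomes L -> AD, D -> LL; L -> GAG becomes L -> GE, E -> AG.

S -> b | AG | BB; A -> a; B -> b; C -> LL; D -> LL; E -> AG; G -> a | AC; L -> a | AD | GE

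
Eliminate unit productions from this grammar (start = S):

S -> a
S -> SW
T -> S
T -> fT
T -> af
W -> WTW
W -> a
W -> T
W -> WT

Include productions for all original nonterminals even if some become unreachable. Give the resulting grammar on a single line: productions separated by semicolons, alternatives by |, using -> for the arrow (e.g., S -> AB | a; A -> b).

S -> a | SW; T -> a | SW | af | fT; W -> a | SW | WT | af | fT | WTW

Unit productions: T->S, W->T.
Unit pairs (A ⇒* B via units): (T,S), (W,S), (W,T).
S: inherits non-unit rules of {S} → SW | a.
T: inherits non-unit rules of {S, T} → SW | a | af | fT.
W: inherits non-unit rules of {S, T, W} → SW | WT | WTW | a | af | fT.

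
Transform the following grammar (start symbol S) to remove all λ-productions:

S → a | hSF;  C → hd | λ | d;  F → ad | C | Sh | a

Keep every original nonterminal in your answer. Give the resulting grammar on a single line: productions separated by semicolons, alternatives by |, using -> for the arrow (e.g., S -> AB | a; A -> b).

Nullable set: {C, F}.
S -> hSF: F nullable, giving hS | hSF.
Drop C -> λ.
F -> C: C nullable, giving C.
Unchanged (no nullable symbols): S -> a; C -> d; C -> hd; F -> Sh; F -> a; F -> ad.

S -> a | hS | hSF; C -> d | hd; F -> C | a | Sh | ad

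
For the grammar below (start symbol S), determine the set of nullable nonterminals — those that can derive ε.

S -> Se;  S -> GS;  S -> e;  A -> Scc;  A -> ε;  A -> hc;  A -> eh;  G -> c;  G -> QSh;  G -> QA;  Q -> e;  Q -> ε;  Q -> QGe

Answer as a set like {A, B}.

{A, G, Q}

Directly nullable (have an ε-rule): {A, Q}.
G is nullable via G -> QA (every symbol on the right is already known nullable).
Not nullable: S — each has a terminal in every rule's right-hand side or depends on a non-nullable symbol.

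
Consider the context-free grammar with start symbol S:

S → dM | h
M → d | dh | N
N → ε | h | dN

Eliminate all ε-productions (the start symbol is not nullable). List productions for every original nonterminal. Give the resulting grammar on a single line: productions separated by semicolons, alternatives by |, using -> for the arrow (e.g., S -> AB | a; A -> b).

Nullable set: {M, N}.
S -> dM: M nullable, giving d | dM.
M -> N: N nullable, giving N.
Drop N -> ε.
N -> dN: N nullable, giving d | dN.
Unchanged (no nullable symbols): S -> h; M -> d; M -> dh; N -> h.

S -> d | h | dM; M -> N | d | dh; N -> d | h | dN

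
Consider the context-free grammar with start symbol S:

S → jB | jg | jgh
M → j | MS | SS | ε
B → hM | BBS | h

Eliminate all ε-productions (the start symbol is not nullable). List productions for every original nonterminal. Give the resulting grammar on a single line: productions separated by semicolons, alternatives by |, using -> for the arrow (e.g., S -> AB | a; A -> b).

Nullable set: {M}.
B -> hM: M nullable, giving h | hM.
Drop M -> ε.
M -> MS: M nullable, giving MS | S.
Unchanged (no nullable symbols): S -> jB; S -> jg; S -> jgh; B -> BBS; B -> h; M -> SS; M -> j.

S -> jB | jg | jgh; B -> h | hM | BBS; M -> S | j | MS | SS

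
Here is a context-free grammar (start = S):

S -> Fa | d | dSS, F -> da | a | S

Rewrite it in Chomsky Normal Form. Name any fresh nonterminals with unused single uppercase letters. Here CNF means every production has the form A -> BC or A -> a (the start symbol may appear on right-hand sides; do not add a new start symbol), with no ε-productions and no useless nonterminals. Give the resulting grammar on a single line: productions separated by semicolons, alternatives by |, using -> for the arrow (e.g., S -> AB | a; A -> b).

No ε-productions.
After unit-elimination: S -> d | Fa | dSS; F -> a | d | Fa | da | dSS.
TERM: introduce A -> a, B -> d and substitute in every rule of length ≥2.
BIN: F -> BSS becomes F -> BC, C -> SS; S -> BSS becomes S -> BD, D -> SS.

S -> d | BD | FA; A -> a; B -> d; C -> SS; D -> SS; F -> a | d | BA | BC | FA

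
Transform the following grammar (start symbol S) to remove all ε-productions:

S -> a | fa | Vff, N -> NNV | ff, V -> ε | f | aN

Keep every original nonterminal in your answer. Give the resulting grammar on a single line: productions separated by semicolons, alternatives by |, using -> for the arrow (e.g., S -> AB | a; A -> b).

Nullable set: {V}.
S -> Vff: V nullable, giving Vff | ff.
N -> NNV: V nullable, giving NN | NNV.
Drop V -> ε.
Unchanged (no nullable symbols): S -> a; S -> fa; N -> ff; V -> aN; V -> f.

S -> a | fa | ff | Vff; N -> NN | ff | NNV; V -> f | aN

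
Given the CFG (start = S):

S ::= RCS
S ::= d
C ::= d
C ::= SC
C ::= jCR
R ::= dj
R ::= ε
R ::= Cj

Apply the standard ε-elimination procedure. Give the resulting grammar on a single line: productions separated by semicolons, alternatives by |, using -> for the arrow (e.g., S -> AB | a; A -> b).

S -> d | CS | RCS; C -> d | SC | jC | jCR; R -> Cj | dj

Nullable set: {R}.
S -> RCS: R nullable, giving CS | RCS.
C -> jCR: R nullable, giving jC | jCR.
Drop R -> ε.
Unchanged (no nullable symbols): S -> d; C -> SC; C -> d; R -> Cj; R -> dj.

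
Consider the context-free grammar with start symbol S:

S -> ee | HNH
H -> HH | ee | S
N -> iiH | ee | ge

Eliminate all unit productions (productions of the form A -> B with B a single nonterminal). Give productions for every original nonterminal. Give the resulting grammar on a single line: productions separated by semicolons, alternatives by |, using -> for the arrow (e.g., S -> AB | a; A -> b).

S -> ee | HNH; H -> HH | ee | HNH; N -> ee | ge | iiH

Unit productions: H->S.
Unit pairs (A ⇒* B via units): (H,S).
S: inherits non-unit rules of {S} → HNH | ee.
H: inherits non-unit rules of {H, S} → HH | HNH | ee.
N: inherits non-unit rules of {N} → ee | ge | iiH.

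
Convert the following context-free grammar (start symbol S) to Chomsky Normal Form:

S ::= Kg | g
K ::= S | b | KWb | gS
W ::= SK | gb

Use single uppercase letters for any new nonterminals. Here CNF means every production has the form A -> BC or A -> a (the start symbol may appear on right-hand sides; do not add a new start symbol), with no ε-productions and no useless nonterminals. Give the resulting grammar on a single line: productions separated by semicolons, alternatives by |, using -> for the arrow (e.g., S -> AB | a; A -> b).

S -> g | KB; A -> b; B -> g; C -> WA; K -> b | g | BS | KB | KC; W -> BA | SK

No ε-productions.
After unit-elimination: S -> g | Kg; K -> b | g | Kg | gS | KWb; W -> SK | gb.
TERM: introduce A -> b, B -> g and substitute in every rule of length ≥2.
BIN: K -> KWA becomes K -> KC, C -> WA.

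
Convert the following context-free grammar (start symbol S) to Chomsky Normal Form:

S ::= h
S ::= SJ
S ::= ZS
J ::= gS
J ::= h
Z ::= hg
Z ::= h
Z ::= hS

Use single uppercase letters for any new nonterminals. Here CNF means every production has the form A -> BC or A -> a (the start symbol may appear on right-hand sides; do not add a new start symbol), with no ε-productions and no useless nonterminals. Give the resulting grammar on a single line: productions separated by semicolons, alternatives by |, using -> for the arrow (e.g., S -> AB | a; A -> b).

No ε-productions.
No unit productions to eliminate.
TERM: introduce A -> g, B -> h and substitute in every rule of length ≥2.

S -> h | SJ | ZS; A -> g; B -> h; J -> h | AS; Z -> h | BA | BS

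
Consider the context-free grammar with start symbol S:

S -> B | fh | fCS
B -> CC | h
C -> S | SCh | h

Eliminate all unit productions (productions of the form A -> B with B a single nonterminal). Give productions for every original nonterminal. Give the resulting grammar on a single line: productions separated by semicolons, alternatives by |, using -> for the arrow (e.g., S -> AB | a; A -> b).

Unit productions: C->S, S->B.
Unit pairs (A ⇒* B via units): (C,B), (C,S), (S,B).
S: inherits non-unit rules of {B, S} → CC | fCS | fh | h.
B: inherits non-unit rules of {B} → CC | h.
C: inherits non-unit rules of {B, C, S} → CC | SCh | fCS | fh | h.

S -> h | CC | fh | fCS; B -> h | CC; C -> h | CC | fh | SCh | fCS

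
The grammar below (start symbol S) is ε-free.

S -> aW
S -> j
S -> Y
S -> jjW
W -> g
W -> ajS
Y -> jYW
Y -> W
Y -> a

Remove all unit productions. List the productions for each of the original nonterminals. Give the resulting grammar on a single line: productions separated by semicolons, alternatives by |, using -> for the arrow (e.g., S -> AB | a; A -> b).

Unit productions: S->Y, Y->W.
Unit pairs (A ⇒* B via units): (S,W), (S,Y), (Y,W).
S: inherits non-unit rules of {S, W, Y} → a | aW | ajS | g | j | jYW | jjW.
W: inherits non-unit rules of {W} → ajS | g.
Y: inherits non-unit rules of {W, Y} → a | ajS | g | jYW.

S -> a | g | j | aW | ajS | jYW | jjW; W -> g | ajS; Y -> a | g | ajS | jYW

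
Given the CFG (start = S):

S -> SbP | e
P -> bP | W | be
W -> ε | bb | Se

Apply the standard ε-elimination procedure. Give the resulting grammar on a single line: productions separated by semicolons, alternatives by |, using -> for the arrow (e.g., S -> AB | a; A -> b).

S -> e | Sb | SbP; P -> W | b | bP | be; W -> Se | bb

Nullable set: {P, W}.
S -> SbP: P nullable, giving Sb | SbP.
P -> W: W nullable, giving W.
P -> bP: P nullable, giving b | bP.
Drop W -> ε.
Unchanged (no nullable symbols): S -> e; P -> be; W -> Se; W -> bb.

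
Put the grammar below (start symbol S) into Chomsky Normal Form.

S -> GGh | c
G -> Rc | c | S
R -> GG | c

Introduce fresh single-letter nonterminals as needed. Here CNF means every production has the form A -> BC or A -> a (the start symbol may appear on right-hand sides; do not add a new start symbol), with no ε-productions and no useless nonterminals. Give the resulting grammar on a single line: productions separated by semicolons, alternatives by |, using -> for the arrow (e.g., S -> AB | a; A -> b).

No ε-productions.
After unit-elimination: S -> c | GGh; G -> c | Rc | GGh; R -> c | GG.
TERM: introduce B -> c, A -> h and substitute in every rule of length ≥2.
BIN: G -> GGA becomes G -> GC, C -> GA; S -> GGA becomes S -> GD, D -> GA.

S -> c | GD; A -> h; B -> c; C -> GA; D -> GA; G -> c | GC | RB; R -> c | GG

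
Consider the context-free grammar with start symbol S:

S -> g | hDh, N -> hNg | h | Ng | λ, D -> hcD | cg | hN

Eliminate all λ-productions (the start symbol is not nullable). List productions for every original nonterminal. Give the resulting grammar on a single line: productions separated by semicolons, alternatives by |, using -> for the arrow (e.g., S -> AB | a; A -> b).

Nullable set: {N}.
D -> hN: N nullable, giving h | hN.
Drop N -> λ.
N -> Ng: N nullable, giving Ng | g.
N -> hNg: N nullable, giving hNg | hg.
Unchanged (no nullable symbols): S -> g; S -> hDh; D -> cg; D -> hcD; N -> h.

S -> g | hDh; D -> h | cg | hN | hcD; N -> g | h | Ng | hg | hNg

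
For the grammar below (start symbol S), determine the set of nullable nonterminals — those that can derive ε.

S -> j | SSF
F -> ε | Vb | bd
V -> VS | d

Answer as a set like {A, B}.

{F}

Directly nullable (have an ε-rule): {F}.
Not nullable: S, V — each has a terminal in every rule's right-hand side or depends on a non-nullable symbol.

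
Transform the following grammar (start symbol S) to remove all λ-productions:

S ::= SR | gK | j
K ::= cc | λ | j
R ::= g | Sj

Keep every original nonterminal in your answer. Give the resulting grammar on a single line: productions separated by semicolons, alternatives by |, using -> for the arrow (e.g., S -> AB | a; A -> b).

Nullable set: {K}.
S -> gK: K nullable, giving g | gK.
Drop K -> λ.
Unchanged (no nullable symbols): S -> SR; S -> j; K -> cc; K -> j; R -> Sj; R -> g.

S -> g | j | SR | gK; K -> j | cc; R -> g | Sj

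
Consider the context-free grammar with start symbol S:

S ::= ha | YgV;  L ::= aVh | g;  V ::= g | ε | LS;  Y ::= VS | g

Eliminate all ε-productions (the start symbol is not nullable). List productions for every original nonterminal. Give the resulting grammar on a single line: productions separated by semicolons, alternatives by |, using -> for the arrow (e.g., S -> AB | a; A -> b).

S -> Yg | ha | YgV; L -> g | ah | aVh; V -> g | LS; Y -> S | g | VS

Nullable set: {V}.
S -> YgV: V nullable, giving Yg | YgV.
L -> aVh: V nullable, giving aVh | ah.
Drop V -> ε.
Y -> VS: V nullable, giving S | VS.
Unchanged (no nullable symbols): S -> ha; L -> g; V -> LS; V -> g; Y -> g.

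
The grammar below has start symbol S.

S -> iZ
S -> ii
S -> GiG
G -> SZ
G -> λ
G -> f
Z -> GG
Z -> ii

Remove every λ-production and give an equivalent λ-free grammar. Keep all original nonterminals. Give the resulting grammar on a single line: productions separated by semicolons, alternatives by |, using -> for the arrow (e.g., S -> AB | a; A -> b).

Nullable set: {G, Z}.
S -> GiG: G, G nullable, giving Gi | GiG | i | iG.
S -> iZ: Z nullable, giving i | iZ.
Drop G -> λ.
G -> SZ: Z nullable, giving S | SZ.
Z -> GG: G, G nullable, giving G | GG.
Unchanged (no nullable symbols): S -> ii; G -> f; Z -> ii.

S -> i | Gi | iG | iZ | ii | GiG; G -> S | f | SZ; Z -> G | GG | ii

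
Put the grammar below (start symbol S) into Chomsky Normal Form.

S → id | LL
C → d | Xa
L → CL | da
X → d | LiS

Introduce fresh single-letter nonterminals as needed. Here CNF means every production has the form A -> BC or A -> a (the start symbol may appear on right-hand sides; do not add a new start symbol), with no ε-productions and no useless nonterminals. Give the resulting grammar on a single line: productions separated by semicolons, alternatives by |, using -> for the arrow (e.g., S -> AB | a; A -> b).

No ε-productions.
No unit productions to eliminate.
TERM: introduce A -> a, B -> d, D -> i and substitute in every rule of length ≥2.
BIN: X -> LDS becomes X -> LE, E -> DS.

S -> DB | LL; A -> a; B -> d; C -> d | XA; D -> i; E -> DS; L -> BA | CL; X -> d | LE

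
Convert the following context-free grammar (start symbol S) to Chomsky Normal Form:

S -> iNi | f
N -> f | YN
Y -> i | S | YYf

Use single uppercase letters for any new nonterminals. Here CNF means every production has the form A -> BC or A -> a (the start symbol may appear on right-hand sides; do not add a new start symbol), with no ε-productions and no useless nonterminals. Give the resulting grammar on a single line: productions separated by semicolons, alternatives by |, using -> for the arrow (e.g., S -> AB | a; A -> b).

No ε-productions.
After unit-elimination: S -> f | iNi; N -> f | YN; Y -> f | i | YYf | iNi.
TERM: introduce B -> f, A -> i and substitute in every rule of length ≥2.
BIN: S -> ANA becomes S -> AC, C -> NA; Y -> ANA becomes Y -> AD, D -> NA; Y -> YYB becomes Y -> YE, E -> YB.

S -> f | AC; A -> i; B -> f; C -> NA; D -> NA; E -> YB; N -> f | YN; Y -> f | i | AD | YE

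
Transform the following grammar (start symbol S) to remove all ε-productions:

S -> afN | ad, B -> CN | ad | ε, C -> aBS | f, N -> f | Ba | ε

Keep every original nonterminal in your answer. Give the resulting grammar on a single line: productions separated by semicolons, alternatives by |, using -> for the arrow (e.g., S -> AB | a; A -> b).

Nullable set: {B, N}.
S -> afN: N nullable, giving af | afN.
Drop B -> ε.
B -> CN: N nullable, giving C | CN.
C -> aBS: B nullable, giving aBS | aS.
Drop N -> ε.
N -> Ba: B nullable, giving Ba | a.
Unchanged (no nullable symbols): S -> ad; B -> ad; C -> f; N -> f.

S -> ad | af | afN; B -> C | CN | ad; C -> f | aS | aBS; N -> a | f | Ba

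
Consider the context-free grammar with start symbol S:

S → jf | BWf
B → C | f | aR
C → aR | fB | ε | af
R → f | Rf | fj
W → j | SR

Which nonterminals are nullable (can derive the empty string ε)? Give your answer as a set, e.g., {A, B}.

Directly nullable (have an ε-rule): {C}.
B is nullable via B -> C (every symbol on the right is already known nullable).
Not nullable: R, S, W — each has a terminal in every rule's right-hand side or depends on a non-nullable symbol.

{B, C}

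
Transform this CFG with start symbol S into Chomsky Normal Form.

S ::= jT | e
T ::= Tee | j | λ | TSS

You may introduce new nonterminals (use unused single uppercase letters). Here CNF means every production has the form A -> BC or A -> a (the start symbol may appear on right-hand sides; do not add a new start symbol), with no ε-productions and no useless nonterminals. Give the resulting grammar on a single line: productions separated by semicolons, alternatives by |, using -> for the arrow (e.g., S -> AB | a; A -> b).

Nullable: {T}; after ε-elimination: S -> e | j | jT; T -> j | SS | ee | TSS | Tee.
No unit productions to eliminate.
TERM: introduce B -> e, A -> j and substitute in every rule of length ≥2.
BIN: T -> TBB becomes T -> TC, C -> BB; T -> TSS becomes T -> TD, D -> SS.

S -> e | j | AT; A -> j; B -> e; C -> BB; D -> SS; T -> j | BB | SS | TC | TD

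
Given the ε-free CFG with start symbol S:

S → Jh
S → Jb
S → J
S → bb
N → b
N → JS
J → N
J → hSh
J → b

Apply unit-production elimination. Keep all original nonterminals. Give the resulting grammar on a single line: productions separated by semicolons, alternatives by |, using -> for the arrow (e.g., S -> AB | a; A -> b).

S -> b | JS | Jb | Jh | bb | hSh; J -> b | JS | hSh; N -> b | JS

Unit productions: J->N, S->J.
Unit pairs (A ⇒* B via units): (J,N), (S,J), (S,N).
S: inherits non-unit rules of {J, N, S} → JS | Jb | Jh | b | bb | hSh.
J: inherits non-unit rules of {J, N} → JS | b | hSh.
N: inherits non-unit rules of {N} → JS | b.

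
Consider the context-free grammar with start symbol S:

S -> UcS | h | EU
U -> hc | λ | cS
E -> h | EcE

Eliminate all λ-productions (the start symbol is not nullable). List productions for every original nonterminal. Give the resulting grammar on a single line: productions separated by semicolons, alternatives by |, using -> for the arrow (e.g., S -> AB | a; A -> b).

S -> E | h | EU | cS | UcS; E -> h | EcE; U -> cS | hc

Nullable set: {U}.
S -> EU: U nullable, giving E | EU.
S -> UcS: U nullable, giving UcS | cS.
Drop U -> λ.
Unchanged (no nullable symbols): S -> h; E -> EcE; E -> h; U -> cS; U -> hc.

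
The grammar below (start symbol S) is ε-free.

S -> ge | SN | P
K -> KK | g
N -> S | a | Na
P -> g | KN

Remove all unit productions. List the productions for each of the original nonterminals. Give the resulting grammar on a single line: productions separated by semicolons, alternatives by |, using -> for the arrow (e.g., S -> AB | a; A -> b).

S -> g | KN | SN | ge; K -> g | KK; N -> a | g | KN | Na | SN | ge; P -> g | KN

Unit productions: N->S, S->P.
Unit pairs (A ⇒* B via units): (N,P), (N,S), (S,P).
S: inherits non-unit rules of {P, S} → KN | SN | g | ge.
K: inherits non-unit rules of {K} → KK | g.
N: inherits non-unit rules of {N, P, S} → KN | Na | SN | a | g | ge.
P: inherits non-unit rules of {P} → KN | g.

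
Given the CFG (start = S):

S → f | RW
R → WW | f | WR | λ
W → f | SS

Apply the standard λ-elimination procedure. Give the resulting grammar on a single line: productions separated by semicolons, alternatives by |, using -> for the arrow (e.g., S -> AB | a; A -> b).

S -> W | f | RW; R -> W | f | WR | WW; W -> f | SS

Nullable set: {R}.
S -> RW: R nullable, giving RW | W.
Drop R -> λ.
R -> WR: R nullable, giving W | WR.
Unchanged (no nullable symbols): S -> f; R -> WW; R -> f; W -> SS; W -> f.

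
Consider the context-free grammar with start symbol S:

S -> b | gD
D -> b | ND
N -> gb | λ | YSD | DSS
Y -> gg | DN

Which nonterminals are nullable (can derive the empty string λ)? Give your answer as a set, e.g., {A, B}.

Directly nullable (have an ε-rule): {N}.
Not nullable: D, S, Y — each has a terminal in every rule's right-hand side or depends on a non-nullable symbol.

{N}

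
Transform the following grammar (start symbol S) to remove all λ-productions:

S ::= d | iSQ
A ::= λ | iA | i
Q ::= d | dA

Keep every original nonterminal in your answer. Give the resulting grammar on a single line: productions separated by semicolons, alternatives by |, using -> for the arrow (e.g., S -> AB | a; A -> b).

S -> d | iSQ; A -> i | iA; Q -> d | dA

Nullable set: {A}.
Drop A -> λ.
A -> iA: A nullable, giving i | iA.
Q -> dA: A nullable, giving d | dA.
Unchanged (no nullable symbols): S -> d; S -> iSQ; A -> i; Q -> d.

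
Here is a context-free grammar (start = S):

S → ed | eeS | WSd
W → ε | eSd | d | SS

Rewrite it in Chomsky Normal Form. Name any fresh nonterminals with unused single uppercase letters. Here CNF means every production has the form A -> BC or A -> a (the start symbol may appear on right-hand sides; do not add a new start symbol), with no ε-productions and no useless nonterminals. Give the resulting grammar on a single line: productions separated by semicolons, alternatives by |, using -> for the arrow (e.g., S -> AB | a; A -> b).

Nullable: {W}; after ε-elimination: S -> Sd | ed | WSd | eeS; W -> d | SS | eSd.
No unit productions to eliminate.
TERM: introduce A -> d, B -> e and substitute in every rule of length ≥2.
BIN: S -> BBS becomes S -> BC, C -> BS; S -> WSA becomes S -> WD, D -> SA; W -> BSA becomes W -> BE, E -> SA.

S -> BA | BC | SA | WD; A -> d; B -> e; C -> BS; D -> SA; E -> SA; W -> d | BE | SS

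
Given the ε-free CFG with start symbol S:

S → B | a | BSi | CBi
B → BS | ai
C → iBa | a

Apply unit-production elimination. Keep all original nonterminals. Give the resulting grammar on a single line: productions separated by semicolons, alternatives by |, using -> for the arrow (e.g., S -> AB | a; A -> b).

Unit productions: S->B.
Unit pairs (A ⇒* B via units): (S,B).
S: inherits non-unit rules of {B, S} → BS | BSi | CBi | a | ai.
B: inherits non-unit rules of {B} → BS | ai.
C: inherits non-unit rules of {C} → a | iBa.

S -> a | BS | ai | BSi | CBi; B -> BS | ai; C -> a | iBa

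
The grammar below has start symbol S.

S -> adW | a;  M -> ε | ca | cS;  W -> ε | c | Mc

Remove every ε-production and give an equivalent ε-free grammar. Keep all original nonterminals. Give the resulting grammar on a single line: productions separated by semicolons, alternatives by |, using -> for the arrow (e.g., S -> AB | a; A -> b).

S -> a | ad | adW; M -> cS | ca; W -> c | Mc

Nullable set: {M, W}.
S -> adW: W nullable, giving ad | adW.
Drop M -> ε.
Drop W -> ε.
W -> Mc: M nullable, giving Mc | c.
Unchanged (no nullable symbols): S -> a; M -> cS; M -> ca; W -> c.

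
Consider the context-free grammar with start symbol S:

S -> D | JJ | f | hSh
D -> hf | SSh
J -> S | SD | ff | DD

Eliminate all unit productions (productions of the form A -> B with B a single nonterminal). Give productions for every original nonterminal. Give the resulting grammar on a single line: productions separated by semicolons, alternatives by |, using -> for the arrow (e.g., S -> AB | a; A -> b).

Unit productions: J->S, S->D.
Unit pairs (A ⇒* B via units): (J,D), (J,S), (S,D).
S: inherits non-unit rules of {D, S} → JJ | SSh | f | hSh | hf.
D: inherits non-unit rules of {D} → SSh | hf.
J: inherits non-unit rules of {D, J, S} → DD | JJ | SD | SSh | f | ff | hSh | hf.

S -> f | JJ | hf | SSh | hSh; D -> hf | SSh; J -> f | DD | JJ | SD | ff | hf | SSh | hSh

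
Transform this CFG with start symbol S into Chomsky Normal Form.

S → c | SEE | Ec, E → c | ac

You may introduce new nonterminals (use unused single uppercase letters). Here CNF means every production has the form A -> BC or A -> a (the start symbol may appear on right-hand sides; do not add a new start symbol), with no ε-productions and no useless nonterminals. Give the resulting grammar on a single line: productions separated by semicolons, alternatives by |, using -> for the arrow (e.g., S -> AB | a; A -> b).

No ε-productions.
No unit productions to eliminate.
TERM: introduce A -> a, B -> c and substitute in every rule of length ≥2.
BIN: S -> SEE becomes S -> SC, C -> EE.

S -> c | EB | SC; A -> a; B -> c; C -> EE; E -> c | AB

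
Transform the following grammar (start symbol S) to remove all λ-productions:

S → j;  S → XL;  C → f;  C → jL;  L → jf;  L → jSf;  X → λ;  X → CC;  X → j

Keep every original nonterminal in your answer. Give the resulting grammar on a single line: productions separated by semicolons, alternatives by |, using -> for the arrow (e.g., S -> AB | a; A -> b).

S -> L | j | XL; C -> f | jL; L -> jf | jSf; X -> j | CC

Nullable set: {X}.
S -> XL: X nullable, giving L | XL.
Drop X -> λ.
Unchanged (no nullable symbols): S -> j; C -> f; C -> jL; L -> jSf; L -> jf; X -> CC; X -> j.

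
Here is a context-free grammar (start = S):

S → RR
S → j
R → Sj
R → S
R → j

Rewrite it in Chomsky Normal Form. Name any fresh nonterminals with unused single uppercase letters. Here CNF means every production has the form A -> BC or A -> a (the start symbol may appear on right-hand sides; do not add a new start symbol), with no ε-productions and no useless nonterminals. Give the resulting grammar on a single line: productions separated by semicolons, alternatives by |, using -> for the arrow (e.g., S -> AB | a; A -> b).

No ε-productions.
After unit-elimination: S -> j | RR; R -> j | RR | Sj.
TERM: introduce A -> j and substitute in every rule of length ≥2.

S -> j | RR; A -> j; R -> j | RR | SA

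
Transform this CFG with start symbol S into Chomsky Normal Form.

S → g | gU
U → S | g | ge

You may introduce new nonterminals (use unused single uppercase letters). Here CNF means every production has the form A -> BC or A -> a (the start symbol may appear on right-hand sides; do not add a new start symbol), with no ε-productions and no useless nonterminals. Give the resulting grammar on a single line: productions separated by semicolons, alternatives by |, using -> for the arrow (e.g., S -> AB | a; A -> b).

No ε-productions.
After unit-elimination: S -> g | gU; U -> g | gU | ge.
TERM: introduce B -> e, A -> g and substitute in every rule of length ≥2.

S -> g | AU; A -> g; B -> e; U -> g | AB | AU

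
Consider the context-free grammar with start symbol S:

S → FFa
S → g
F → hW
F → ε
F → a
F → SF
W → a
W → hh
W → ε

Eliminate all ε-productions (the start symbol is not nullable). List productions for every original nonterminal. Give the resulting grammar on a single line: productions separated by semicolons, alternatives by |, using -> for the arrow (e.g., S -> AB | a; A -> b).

Nullable set: {F, W}.
S -> FFa: F, F nullable, giving FFa | Fa | a.
Drop F -> ε.
F -> SF: F nullable, giving S | SF.
F -> hW: W nullable, giving h | hW.
Drop W -> ε.
Unchanged (no nullable symbols): S -> g; F -> a; W -> a; W -> hh.

S -> a | g | Fa | FFa; F -> S | a | h | SF | hW; W -> a | hh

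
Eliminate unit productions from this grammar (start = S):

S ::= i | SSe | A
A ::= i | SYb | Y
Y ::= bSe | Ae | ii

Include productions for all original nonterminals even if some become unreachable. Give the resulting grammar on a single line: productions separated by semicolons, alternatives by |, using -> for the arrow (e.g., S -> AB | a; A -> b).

Unit productions: A->Y, S->A.
Unit pairs (A ⇒* B via units): (A,Y), (S,A), (S,Y).
S: inherits non-unit rules of {A, S, Y} → Ae | SSe | SYb | bSe | i | ii.
A: inherits non-unit rules of {A, Y} → Ae | SYb | bSe | i | ii.
Y: inherits non-unit rules of {Y} → Ae | bSe | ii.

S -> i | Ae | ii | SSe | SYb | bSe; A -> i | Ae | ii | SYb | bSe; Y -> Ae | ii | bSe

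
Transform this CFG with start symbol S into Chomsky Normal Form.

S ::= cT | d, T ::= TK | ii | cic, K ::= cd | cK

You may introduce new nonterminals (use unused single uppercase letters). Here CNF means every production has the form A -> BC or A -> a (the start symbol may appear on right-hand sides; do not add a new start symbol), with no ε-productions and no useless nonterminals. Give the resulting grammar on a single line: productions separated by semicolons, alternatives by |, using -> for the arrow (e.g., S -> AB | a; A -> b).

No ε-productions.
No unit productions to eliminate.
TERM: introduce A -> c, B -> d, C -> i and substitute in every rule of length ≥2.
BIN: T -> ACA becomes T -> AD, D -> CA.

S -> d | AT; A -> c; B -> d; C -> i; D -> CA; K -> AB | AK; T -> AD | CC | TK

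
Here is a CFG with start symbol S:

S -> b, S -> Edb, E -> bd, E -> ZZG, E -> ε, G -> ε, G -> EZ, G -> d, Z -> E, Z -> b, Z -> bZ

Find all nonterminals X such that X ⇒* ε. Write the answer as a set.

Directly nullable (have an ε-rule): {E, G}.
Z is nullable via Z -> E (every symbol on the right is already known nullable).
Not nullable: S — each has a terminal in every rule's right-hand side or depends on a non-nullable symbol.

{E, G, Z}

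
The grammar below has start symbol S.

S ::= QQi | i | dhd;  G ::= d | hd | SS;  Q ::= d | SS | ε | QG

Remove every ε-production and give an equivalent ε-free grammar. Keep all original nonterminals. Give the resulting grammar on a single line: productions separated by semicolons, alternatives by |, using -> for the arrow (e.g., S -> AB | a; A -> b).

Nullable set: {Q}.
S -> QQi: Q, Q nullable, giving QQi | Qi | i.
Drop Q -> ε.
Q -> QG: Q nullable, giving G | QG.
Unchanged (no nullable symbols): S -> dhd; S -> i; G -> SS; G -> d; G -> hd; Q -> SS; Q -> d.

S -> i | Qi | QQi | dhd; G -> d | SS | hd; Q -> G | d | QG | SS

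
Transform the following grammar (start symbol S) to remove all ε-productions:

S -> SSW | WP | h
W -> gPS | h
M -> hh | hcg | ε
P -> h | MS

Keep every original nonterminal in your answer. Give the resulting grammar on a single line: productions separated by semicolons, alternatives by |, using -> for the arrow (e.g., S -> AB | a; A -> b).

Nullable set: {M}.
Drop M -> ε.
P -> MS: M nullable, giving MS | S.
Unchanged (no nullable symbols): S -> SSW; S -> WP; S -> h; M -> hcg; M -> hh; P -> h; W -> gPS; W -> h.

S -> h | WP | SSW; M -> hh | hcg; P -> S | h | MS; W -> h | gPS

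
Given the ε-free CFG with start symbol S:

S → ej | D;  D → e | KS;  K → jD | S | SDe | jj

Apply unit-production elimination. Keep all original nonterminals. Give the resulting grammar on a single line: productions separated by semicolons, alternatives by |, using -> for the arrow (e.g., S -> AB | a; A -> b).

Unit productions: K->S, S->D.
Unit pairs (A ⇒* B via units): (K,D), (K,S), (S,D).
S: inherits non-unit rules of {D, S} → KS | e | ej.
D: inherits non-unit rules of {D} → KS | e.
K: inherits non-unit rules of {D, K, S} → KS | SDe | e | ej | jD | jj.

S -> e | KS | ej; D -> e | KS; K -> e | KS | ej | jD | jj | SDe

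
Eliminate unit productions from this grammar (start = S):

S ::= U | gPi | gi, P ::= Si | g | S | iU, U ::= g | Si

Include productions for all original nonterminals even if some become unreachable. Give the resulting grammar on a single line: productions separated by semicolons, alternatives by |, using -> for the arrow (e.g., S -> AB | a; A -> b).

Unit productions: P->S, S->U.
Unit pairs (A ⇒* B via units): (P,S), (P,U), (S,U).
S: inherits non-unit rules of {S, U} → Si | g | gPi | gi.
P: inherits non-unit rules of {P, S, U} → Si | g | gPi | gi | iU.
U: inherits non-unit rules of {U} → Si | g.

S -> g | Si | gi | gPi; P -> g | Si | gi | iU | gPi; U -> g | Si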